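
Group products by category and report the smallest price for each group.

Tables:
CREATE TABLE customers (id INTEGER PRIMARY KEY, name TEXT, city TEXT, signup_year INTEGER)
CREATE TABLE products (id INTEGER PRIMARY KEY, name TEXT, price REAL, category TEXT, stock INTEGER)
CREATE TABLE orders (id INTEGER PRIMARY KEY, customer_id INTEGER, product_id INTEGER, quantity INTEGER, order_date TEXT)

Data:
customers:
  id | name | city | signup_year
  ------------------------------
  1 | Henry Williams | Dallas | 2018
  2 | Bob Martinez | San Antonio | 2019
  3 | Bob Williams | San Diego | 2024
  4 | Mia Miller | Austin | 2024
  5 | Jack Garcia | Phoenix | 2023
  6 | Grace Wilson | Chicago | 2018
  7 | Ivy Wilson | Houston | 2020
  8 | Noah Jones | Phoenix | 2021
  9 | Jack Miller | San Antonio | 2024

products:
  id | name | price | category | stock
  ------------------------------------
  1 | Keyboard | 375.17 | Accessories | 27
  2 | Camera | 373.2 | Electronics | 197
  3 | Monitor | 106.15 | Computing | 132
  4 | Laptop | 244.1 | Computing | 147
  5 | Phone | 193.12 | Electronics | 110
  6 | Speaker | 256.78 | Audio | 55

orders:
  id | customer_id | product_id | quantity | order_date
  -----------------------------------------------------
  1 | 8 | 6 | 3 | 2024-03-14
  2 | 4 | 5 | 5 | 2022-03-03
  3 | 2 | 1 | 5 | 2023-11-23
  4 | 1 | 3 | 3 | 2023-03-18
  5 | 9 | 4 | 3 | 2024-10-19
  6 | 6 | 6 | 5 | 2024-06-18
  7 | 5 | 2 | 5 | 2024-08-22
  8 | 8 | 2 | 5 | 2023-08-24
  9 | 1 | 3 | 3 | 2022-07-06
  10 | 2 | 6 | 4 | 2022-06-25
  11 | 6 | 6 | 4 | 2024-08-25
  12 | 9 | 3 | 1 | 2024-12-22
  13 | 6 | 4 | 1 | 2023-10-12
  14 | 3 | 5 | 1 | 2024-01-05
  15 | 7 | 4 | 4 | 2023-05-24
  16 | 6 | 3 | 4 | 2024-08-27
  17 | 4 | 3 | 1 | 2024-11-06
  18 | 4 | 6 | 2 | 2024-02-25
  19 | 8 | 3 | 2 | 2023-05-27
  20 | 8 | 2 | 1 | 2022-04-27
SELECT category, MIN(price) AS min_price FROM products GROUP BY category

Execution result:
category | min_price
Accessories | 375.17
Audio | 256.78
Computing | 106.15
Electronics | 193.12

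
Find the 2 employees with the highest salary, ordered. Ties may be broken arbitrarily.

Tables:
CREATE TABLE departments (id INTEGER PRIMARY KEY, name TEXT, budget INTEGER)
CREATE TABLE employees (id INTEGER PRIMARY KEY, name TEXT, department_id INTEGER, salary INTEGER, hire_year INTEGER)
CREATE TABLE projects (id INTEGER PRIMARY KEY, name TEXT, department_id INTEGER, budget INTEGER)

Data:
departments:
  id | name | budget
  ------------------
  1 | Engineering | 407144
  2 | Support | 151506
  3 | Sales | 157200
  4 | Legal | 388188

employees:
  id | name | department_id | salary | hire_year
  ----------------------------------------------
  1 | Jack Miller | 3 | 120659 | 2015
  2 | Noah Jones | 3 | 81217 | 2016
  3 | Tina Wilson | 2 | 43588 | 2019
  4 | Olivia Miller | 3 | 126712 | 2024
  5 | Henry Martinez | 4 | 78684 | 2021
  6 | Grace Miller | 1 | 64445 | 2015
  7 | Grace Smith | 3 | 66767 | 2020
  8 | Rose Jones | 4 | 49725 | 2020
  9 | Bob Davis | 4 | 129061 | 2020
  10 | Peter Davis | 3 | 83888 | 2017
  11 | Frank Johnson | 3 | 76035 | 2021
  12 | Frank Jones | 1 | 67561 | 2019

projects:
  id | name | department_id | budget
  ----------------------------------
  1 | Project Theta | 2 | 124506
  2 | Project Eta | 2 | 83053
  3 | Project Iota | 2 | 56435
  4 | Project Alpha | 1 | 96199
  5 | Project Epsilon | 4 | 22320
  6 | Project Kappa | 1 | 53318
SELECT name, salary FROM employees ORDER BY salary DESC LIMIT 2

Execution result:
name | salary
Bob Davis | 129061
Olivia Miller | 126712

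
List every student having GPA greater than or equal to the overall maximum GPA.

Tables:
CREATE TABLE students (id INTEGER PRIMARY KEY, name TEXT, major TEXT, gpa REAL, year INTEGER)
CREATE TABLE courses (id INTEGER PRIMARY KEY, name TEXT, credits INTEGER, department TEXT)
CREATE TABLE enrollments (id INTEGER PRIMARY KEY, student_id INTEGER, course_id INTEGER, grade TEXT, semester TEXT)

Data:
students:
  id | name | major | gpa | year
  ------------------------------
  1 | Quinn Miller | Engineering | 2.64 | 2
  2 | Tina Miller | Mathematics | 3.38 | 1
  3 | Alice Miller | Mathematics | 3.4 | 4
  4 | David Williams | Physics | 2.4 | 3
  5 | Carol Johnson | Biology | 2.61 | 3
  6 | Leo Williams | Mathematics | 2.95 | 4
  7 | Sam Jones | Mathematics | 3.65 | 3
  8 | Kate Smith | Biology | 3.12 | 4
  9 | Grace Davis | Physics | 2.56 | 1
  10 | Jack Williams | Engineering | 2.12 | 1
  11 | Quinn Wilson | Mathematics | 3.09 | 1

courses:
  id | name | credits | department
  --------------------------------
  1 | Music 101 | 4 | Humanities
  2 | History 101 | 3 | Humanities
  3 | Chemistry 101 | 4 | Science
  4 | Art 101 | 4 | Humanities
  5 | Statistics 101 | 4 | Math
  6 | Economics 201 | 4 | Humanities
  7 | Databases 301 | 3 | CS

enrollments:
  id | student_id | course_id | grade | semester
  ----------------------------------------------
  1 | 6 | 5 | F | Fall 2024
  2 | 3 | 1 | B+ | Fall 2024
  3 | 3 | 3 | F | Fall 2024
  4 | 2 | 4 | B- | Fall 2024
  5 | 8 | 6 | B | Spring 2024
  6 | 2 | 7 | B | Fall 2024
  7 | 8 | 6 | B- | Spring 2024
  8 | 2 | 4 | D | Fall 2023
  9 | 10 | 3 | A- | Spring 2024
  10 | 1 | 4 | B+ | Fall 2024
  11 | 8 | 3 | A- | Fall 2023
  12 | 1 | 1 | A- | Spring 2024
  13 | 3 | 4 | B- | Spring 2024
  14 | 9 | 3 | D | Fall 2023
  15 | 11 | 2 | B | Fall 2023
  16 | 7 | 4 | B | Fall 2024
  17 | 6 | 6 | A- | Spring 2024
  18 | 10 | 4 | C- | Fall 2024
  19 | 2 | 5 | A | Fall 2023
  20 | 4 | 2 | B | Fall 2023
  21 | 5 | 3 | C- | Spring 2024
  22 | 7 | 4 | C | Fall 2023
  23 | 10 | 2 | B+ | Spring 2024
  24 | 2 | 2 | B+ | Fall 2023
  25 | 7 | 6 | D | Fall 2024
SELECT name, gpa FROM students WHERE gpa >= (SELECT MAX(gpa) FROM students)

Execution result:
name | gpa
Sam Jones | 3.65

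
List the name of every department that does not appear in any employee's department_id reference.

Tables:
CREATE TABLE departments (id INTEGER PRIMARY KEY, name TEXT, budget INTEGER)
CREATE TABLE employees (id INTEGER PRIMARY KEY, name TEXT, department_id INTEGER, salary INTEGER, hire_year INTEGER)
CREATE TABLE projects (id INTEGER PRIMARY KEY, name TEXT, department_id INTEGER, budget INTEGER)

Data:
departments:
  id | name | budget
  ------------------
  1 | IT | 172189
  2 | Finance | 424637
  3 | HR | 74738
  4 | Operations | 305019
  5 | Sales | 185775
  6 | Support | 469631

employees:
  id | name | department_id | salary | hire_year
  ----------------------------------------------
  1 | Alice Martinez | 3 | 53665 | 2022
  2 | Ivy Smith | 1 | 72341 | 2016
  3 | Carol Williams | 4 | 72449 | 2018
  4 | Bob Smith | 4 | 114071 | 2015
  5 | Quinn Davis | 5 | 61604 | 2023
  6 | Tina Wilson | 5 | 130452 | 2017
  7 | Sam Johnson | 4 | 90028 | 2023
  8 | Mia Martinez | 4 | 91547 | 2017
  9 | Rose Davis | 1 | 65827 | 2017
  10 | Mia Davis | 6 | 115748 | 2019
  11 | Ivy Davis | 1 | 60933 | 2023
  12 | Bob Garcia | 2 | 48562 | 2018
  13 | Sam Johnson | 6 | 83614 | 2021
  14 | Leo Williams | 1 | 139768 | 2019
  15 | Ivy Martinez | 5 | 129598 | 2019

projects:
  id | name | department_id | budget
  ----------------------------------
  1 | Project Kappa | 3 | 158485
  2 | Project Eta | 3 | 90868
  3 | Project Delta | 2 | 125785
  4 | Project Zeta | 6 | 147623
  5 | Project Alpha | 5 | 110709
SELECT p.name FROM departments p LEFT JOIN employees c ON c.department_id = p.id WHERE c.id IS NULL

Execution result:
(no rows)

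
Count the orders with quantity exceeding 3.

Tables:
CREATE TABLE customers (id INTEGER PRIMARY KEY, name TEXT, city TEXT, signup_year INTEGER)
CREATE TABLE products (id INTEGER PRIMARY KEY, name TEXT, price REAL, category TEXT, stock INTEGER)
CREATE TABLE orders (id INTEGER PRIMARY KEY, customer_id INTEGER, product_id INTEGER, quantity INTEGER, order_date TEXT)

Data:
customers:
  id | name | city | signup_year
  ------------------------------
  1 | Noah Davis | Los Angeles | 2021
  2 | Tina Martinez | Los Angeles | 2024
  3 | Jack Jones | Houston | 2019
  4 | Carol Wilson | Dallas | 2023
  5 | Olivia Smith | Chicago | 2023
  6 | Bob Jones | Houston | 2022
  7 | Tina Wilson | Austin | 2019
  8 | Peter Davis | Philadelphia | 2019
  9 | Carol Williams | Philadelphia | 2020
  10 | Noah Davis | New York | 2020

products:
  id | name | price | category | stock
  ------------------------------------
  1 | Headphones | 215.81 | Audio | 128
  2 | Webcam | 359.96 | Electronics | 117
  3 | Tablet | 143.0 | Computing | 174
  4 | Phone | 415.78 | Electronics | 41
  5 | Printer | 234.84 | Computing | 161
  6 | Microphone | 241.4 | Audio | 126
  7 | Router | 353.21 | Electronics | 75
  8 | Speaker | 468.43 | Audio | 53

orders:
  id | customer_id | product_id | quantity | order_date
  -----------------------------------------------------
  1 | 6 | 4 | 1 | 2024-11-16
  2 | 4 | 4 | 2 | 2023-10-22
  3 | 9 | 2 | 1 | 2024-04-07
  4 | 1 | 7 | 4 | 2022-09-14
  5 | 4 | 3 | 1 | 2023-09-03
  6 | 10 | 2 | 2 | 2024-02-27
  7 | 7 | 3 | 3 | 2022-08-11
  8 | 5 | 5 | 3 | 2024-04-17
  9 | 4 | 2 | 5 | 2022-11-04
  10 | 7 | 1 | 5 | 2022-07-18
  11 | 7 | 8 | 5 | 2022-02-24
SELECT COUNT(*) FROM orders WHERE quantity > 3

Execution result:
4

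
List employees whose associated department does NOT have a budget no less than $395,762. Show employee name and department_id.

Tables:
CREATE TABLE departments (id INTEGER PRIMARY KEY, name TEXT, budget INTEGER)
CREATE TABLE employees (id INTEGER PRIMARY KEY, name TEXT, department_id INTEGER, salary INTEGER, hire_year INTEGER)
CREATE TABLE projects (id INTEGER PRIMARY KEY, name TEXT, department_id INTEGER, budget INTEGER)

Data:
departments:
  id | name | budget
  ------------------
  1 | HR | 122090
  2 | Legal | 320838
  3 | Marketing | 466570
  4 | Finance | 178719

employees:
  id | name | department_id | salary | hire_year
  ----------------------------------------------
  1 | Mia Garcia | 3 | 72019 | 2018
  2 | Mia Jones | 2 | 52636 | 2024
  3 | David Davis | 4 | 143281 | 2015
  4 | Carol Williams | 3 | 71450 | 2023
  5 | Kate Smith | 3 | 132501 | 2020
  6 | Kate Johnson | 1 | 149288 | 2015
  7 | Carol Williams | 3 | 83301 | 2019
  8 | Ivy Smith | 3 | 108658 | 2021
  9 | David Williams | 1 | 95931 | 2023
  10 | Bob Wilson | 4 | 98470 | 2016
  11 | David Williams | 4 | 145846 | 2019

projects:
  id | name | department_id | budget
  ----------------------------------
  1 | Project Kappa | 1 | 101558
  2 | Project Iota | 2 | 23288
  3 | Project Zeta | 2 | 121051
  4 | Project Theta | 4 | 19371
SELECT name, department_id FROM employees WHERE department_id NOT IN (SELECT id FROM departments WHERE budget >= 395762)

Execution result:
name | department_id
Mia Jones | 2
David Davis | 4
Kate Johnson | 1
David Williams | 1
Bob Wilson | 4
David Williams | 4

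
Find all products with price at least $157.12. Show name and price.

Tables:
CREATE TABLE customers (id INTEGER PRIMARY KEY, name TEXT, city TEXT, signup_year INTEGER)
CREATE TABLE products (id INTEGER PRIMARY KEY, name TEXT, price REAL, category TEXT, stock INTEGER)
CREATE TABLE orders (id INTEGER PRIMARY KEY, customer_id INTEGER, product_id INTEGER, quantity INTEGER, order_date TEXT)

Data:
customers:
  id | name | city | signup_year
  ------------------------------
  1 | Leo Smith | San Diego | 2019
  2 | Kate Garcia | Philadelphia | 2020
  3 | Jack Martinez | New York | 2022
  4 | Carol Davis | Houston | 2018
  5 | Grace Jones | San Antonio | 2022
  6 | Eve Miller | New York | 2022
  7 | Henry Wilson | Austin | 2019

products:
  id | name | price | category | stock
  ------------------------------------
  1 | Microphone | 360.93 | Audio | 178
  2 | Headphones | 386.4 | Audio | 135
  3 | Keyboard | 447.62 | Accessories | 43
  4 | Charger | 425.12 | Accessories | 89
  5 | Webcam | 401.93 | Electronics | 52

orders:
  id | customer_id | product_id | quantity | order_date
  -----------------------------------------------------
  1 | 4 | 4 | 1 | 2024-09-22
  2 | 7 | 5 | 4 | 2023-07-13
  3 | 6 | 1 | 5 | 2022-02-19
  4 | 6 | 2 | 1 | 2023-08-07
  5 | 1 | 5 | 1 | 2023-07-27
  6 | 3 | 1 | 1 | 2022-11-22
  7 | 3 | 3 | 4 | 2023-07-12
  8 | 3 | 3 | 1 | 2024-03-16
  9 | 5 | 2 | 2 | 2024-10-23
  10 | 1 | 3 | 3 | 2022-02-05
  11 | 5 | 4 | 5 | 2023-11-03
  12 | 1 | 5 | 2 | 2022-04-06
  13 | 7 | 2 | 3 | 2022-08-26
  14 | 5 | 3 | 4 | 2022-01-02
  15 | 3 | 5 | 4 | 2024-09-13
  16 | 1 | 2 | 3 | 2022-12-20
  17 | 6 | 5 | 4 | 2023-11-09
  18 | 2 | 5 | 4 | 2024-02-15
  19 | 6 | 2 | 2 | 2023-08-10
SELECT name, price FROM products WHERE price >= 157.12

Execution result:
name | price
Microphone | 360.93
Headphones | 386.40
Keyboard | 447.62
Charger | 425.12
Webcam | 401.93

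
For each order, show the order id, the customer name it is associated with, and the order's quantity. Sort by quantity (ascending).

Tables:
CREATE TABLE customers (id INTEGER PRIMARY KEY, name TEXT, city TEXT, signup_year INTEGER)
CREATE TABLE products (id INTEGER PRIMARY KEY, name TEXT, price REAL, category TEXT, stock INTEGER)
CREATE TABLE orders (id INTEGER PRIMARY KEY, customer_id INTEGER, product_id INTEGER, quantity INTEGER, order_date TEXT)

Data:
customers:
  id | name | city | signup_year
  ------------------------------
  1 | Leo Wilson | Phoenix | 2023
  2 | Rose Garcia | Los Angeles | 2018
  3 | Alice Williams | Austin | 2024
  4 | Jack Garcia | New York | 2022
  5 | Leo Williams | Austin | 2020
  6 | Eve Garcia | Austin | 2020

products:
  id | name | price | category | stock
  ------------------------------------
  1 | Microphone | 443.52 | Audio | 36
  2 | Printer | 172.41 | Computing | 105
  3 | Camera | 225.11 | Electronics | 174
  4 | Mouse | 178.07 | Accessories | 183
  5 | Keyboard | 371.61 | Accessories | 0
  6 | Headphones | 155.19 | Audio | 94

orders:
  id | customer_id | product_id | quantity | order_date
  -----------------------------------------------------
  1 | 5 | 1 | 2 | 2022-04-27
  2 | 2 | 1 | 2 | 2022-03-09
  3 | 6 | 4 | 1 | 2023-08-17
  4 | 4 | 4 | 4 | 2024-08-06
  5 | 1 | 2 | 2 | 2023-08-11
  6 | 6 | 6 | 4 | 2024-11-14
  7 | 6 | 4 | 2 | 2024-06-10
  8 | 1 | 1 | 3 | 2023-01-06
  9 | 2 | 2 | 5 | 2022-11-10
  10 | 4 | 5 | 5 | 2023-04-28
SELECT c.id, p.name AS customer, c.quantity FROM orders c JOIN customers p ON c.customer_id = p.id ORDER BY c.quantity ASC

Execution result:
id | customer | quantity
3 | Eve Garcia | 1
1 | Leo Williams | 2
2 | Rose Garcia | 2
5 | Leo Wilson | 2
7 | Eve Garcia | 2
8 | Leo Wilson | 3
4 | Jack Garcia | 4
6 | Eve Garcia | 4
9 | Rose Garcia | 5
10 | Jack Garcia | 5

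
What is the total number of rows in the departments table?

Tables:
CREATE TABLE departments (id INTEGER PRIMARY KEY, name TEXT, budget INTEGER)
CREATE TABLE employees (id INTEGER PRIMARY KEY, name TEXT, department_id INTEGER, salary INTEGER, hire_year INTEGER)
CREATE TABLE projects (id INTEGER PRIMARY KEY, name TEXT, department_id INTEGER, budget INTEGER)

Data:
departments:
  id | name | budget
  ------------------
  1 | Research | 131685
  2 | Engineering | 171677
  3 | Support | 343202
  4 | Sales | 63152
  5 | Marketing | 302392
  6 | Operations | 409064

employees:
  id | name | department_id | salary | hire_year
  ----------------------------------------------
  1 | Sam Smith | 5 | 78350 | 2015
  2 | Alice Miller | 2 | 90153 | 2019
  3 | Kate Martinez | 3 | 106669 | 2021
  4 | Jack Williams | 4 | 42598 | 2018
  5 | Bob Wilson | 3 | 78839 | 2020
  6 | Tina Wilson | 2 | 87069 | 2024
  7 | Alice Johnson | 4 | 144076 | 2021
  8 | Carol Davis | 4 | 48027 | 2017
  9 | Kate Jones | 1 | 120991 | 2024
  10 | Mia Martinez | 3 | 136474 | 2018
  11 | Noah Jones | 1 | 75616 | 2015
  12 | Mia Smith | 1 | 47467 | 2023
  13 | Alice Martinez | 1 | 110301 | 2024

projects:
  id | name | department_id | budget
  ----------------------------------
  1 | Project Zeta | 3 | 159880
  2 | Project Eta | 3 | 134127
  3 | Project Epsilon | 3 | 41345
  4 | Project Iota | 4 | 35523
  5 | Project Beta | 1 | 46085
SELECT COUNT(*) FROM departments

Execution result:
6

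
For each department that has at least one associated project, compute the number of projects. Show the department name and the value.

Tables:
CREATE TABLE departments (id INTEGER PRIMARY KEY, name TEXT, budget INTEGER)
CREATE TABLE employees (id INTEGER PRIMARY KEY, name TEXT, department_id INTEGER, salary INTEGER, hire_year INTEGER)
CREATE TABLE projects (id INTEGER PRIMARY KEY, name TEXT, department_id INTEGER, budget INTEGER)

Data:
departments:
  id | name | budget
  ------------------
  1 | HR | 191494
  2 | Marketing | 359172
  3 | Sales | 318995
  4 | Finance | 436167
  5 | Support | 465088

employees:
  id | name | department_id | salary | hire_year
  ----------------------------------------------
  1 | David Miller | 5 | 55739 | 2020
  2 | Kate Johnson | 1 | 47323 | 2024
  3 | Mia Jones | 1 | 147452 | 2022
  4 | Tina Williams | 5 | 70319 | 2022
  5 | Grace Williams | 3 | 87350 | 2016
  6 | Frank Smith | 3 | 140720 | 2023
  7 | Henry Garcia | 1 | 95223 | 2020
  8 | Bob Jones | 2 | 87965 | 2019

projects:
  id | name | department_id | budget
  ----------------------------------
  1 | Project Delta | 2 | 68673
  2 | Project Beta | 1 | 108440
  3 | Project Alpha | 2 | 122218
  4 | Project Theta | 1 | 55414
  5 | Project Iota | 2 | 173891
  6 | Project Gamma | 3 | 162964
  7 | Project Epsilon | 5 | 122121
SELECT p.name, COUNT(*) AS n FROM projects c JOIN departments p ON c.department_id = p.id GROUP BY p.id, p.name

Execution result:
name | n
HR | 2
Marketing | 3
Sales | 1
Support | 1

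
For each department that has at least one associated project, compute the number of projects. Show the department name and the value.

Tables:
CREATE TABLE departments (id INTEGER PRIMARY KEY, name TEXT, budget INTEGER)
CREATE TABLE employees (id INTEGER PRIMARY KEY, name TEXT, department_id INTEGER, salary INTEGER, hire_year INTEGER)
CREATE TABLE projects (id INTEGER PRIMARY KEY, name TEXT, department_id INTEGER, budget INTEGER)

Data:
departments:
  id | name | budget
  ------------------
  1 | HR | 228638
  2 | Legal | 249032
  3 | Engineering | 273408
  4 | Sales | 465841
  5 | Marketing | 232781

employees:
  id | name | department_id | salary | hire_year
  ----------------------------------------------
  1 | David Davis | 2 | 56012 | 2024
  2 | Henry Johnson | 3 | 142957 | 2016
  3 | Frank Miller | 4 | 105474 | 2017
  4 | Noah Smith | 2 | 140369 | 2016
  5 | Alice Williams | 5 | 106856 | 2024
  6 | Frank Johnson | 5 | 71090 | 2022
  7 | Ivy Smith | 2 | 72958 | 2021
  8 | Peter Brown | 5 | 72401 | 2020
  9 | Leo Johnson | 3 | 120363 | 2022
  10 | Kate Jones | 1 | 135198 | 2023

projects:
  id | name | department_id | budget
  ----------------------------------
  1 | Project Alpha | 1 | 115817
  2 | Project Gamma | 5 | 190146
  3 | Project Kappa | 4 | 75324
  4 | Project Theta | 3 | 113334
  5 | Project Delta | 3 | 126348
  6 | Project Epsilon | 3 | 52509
SELECT p.name, COUNT(*) AS n FROM projects c JOIN departments p ON c.department_id = p.id GROUP BY p.id, p.name

Execution result:
name | n
HR | 1
Engineering | 3
Sales | 1
Marketing | 1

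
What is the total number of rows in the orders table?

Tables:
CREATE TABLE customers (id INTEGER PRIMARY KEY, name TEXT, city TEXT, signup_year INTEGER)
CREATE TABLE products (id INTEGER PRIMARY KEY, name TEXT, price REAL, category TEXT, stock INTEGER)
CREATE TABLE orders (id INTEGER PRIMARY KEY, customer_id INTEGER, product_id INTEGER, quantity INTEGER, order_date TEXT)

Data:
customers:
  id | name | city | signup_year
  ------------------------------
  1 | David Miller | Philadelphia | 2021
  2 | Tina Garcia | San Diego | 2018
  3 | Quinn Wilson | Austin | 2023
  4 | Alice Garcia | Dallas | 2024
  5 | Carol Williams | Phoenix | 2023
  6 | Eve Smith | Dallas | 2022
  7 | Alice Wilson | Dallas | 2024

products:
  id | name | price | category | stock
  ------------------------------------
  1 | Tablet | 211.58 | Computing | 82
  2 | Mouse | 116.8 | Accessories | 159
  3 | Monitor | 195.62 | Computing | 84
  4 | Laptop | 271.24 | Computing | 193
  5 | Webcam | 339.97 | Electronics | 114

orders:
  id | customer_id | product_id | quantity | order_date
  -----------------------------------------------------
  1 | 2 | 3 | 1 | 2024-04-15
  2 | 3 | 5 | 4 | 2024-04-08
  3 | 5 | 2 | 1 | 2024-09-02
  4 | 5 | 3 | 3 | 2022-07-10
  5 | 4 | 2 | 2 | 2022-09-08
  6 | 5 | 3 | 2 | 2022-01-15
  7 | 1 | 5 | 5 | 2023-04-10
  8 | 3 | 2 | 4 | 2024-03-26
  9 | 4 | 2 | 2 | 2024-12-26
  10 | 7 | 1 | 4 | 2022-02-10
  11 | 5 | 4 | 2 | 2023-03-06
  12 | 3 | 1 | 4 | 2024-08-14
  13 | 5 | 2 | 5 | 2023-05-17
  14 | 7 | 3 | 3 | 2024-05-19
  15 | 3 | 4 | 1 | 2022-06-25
SELECT COUNT(*) FROM orders

Execution result:
15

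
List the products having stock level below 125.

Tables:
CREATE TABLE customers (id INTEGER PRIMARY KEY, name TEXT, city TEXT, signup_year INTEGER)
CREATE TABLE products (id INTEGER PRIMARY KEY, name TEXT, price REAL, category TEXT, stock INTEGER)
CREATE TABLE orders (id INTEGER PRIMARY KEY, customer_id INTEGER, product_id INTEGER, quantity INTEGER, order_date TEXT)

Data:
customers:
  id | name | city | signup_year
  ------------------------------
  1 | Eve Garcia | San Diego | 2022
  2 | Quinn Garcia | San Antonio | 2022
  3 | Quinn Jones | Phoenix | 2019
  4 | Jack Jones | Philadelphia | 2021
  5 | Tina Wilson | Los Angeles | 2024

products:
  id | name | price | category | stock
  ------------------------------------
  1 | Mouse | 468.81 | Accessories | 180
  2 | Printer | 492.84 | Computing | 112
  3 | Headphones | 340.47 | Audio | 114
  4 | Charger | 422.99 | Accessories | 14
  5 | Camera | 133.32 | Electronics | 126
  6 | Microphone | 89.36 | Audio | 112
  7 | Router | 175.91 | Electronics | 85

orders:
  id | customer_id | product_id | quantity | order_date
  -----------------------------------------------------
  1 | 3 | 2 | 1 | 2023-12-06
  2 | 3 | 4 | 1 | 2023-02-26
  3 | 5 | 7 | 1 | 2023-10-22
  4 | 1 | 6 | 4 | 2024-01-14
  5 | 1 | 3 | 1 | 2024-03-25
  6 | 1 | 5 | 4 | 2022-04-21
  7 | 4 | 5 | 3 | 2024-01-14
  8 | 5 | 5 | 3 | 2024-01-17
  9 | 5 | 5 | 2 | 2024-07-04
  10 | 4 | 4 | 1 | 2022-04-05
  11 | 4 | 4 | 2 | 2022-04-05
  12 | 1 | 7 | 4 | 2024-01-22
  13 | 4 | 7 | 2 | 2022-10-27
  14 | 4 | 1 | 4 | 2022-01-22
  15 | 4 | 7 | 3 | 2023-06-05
SELECT name, stock FROM products WHERE stock < 125

Execution result:
name | stock
Printer | 112
Headphones | 114
Charger | 14
Microphone | 112
Router | 85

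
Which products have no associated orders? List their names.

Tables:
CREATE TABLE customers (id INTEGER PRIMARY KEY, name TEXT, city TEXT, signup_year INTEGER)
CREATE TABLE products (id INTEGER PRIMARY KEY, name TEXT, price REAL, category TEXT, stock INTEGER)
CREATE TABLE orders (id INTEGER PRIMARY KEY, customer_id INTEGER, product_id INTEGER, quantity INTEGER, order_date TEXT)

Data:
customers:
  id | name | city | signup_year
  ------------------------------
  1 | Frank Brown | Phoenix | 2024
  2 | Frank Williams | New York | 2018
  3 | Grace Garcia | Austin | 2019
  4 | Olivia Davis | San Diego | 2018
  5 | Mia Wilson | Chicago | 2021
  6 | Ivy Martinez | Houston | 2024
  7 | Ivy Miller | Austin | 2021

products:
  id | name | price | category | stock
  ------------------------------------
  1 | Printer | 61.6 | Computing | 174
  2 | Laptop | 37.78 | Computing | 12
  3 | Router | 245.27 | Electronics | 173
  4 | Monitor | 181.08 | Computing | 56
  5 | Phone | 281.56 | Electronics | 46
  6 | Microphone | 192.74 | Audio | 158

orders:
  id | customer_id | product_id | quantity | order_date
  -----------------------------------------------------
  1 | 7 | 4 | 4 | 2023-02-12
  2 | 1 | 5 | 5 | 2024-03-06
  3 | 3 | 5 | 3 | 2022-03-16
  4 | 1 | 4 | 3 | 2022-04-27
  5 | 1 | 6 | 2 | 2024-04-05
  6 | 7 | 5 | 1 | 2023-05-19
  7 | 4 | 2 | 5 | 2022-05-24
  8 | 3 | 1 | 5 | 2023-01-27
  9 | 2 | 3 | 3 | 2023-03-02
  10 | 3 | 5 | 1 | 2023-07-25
SELECT p.name FROM products p LEFT JOIN orders c ON c.product_id = p.id WHERE c.id IS NULL

Execution result:
(no rows)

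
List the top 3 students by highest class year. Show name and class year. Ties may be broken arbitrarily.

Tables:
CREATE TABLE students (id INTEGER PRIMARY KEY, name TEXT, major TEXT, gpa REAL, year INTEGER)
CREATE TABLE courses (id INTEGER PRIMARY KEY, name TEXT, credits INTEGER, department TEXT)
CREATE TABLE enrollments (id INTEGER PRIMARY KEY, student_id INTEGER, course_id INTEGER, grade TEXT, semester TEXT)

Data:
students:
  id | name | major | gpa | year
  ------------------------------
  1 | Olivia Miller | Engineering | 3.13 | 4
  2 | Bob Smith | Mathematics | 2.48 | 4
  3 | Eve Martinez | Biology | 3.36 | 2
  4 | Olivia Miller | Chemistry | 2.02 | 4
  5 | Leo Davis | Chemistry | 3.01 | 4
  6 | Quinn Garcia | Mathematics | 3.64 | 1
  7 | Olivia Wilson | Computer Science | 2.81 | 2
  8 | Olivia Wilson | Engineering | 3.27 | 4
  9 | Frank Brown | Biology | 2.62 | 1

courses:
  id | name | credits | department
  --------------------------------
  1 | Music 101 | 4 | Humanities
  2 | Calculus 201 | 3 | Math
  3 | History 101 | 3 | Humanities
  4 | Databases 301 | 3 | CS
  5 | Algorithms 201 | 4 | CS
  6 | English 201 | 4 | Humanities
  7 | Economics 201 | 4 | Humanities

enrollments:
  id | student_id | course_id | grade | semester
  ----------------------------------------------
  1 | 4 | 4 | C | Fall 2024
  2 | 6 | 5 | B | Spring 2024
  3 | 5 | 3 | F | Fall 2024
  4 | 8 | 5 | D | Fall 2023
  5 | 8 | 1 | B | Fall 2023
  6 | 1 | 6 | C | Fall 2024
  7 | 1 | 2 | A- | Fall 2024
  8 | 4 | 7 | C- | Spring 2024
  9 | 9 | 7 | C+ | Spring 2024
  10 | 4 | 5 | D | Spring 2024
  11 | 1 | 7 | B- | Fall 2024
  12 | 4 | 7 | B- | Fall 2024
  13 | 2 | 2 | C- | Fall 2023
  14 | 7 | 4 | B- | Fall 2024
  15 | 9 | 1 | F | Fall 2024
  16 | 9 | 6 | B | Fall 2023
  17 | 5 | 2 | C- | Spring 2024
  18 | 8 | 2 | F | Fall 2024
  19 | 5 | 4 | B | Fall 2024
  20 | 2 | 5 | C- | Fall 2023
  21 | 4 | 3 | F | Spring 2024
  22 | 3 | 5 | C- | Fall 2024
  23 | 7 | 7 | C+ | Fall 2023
SELECT name, year FROM students ORDER BY year DESC LIMIT 3

Execution result:
name | year
Olivia Miller | 4
Bob Smith | 4
Olivia Miller | 4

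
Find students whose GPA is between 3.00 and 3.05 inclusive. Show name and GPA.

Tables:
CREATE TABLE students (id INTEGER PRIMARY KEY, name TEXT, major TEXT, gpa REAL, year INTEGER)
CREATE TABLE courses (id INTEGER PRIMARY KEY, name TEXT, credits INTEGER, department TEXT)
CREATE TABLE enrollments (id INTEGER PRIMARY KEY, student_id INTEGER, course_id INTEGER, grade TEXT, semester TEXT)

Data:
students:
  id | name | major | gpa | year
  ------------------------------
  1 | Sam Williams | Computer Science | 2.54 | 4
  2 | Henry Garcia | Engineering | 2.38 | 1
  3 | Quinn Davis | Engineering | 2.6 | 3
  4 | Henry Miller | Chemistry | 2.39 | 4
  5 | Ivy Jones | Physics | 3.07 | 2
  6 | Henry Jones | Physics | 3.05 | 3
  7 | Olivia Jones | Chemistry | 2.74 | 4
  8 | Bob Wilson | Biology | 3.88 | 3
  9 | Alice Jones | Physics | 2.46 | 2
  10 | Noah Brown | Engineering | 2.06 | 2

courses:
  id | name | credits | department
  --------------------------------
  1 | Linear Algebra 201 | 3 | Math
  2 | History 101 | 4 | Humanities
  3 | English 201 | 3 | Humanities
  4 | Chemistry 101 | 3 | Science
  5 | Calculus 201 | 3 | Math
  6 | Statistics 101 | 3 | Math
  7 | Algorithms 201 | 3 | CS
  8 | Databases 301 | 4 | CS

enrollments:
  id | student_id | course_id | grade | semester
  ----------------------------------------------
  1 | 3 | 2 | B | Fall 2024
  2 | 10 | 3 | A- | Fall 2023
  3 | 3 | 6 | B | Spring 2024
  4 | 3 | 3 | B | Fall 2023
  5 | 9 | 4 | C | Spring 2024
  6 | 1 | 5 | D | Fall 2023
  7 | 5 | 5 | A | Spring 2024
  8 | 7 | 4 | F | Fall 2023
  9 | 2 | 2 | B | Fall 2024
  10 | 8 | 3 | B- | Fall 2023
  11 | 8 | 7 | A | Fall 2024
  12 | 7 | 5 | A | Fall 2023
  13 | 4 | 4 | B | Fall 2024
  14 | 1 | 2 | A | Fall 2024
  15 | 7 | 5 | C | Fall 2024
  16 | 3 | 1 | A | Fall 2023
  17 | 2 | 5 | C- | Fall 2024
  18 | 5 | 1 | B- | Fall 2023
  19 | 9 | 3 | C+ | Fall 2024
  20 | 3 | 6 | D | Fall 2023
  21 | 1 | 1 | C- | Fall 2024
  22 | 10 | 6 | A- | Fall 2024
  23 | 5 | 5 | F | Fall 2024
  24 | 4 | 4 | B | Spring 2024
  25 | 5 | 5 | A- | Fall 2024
SELECT name, gpa FROM students WHERE gpa BETWEEN 3.0 AND 3.05

Execution result:
name | gpa
Henry Jones | 3.05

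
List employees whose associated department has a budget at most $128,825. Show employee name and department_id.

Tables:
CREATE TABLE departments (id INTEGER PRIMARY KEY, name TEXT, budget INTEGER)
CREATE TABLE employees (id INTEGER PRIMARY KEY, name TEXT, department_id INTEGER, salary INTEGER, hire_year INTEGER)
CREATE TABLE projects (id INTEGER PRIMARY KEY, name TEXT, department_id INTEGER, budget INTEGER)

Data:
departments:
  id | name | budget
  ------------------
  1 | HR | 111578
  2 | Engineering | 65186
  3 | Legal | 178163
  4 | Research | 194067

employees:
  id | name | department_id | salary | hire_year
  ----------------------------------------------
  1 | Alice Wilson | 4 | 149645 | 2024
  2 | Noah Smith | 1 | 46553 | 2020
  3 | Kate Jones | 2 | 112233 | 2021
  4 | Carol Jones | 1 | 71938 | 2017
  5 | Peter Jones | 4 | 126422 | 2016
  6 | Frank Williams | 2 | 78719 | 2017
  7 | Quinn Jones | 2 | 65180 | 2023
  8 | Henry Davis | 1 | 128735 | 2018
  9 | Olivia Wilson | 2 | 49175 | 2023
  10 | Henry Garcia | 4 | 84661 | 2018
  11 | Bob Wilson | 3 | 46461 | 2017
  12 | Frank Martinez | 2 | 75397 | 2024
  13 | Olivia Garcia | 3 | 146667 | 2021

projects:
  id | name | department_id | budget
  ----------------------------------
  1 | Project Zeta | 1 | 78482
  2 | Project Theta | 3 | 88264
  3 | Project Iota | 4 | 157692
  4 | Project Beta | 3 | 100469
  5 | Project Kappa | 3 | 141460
SELECT name, department_id FROM employees WHERE department_id IN (SELECT id FROM departments WHERE budget <= 128825)

Execution result:
name | department_id
Noah Smith | 1
Kate Jones | 2
Carol Jones | 1
Frank Williams | 2
Quinn Jones | 2
Henry Davis | 1
Olivia Wilson | 2
Frank Martinez | 2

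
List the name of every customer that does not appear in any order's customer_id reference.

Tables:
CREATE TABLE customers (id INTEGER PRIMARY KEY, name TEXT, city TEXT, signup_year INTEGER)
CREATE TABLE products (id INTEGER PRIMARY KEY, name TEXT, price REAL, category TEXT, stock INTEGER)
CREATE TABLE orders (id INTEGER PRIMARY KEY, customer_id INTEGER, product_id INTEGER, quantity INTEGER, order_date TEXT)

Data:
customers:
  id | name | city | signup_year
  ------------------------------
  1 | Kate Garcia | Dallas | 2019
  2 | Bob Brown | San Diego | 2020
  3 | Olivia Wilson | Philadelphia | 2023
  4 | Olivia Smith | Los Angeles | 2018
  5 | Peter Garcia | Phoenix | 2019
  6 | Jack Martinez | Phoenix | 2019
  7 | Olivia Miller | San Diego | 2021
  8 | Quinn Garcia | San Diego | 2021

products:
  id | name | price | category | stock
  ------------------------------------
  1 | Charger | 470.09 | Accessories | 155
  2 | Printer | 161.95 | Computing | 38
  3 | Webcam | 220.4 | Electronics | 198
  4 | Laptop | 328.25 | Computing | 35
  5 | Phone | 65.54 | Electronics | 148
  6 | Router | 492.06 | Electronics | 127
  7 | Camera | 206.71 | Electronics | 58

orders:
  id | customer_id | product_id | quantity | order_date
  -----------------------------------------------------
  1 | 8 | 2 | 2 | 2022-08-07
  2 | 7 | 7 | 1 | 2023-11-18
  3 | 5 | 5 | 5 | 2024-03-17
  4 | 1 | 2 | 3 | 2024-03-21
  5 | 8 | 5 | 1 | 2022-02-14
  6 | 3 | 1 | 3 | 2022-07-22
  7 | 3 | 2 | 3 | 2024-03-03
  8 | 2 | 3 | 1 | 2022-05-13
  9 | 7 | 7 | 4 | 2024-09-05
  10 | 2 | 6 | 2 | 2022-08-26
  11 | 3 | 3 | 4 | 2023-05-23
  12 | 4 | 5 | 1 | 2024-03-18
SELECT p.name FROM customers p LEFT JOIN orders c ON c.customer_id = p.id WHERE c.id IS NULL

Execution result:
Jack Martinez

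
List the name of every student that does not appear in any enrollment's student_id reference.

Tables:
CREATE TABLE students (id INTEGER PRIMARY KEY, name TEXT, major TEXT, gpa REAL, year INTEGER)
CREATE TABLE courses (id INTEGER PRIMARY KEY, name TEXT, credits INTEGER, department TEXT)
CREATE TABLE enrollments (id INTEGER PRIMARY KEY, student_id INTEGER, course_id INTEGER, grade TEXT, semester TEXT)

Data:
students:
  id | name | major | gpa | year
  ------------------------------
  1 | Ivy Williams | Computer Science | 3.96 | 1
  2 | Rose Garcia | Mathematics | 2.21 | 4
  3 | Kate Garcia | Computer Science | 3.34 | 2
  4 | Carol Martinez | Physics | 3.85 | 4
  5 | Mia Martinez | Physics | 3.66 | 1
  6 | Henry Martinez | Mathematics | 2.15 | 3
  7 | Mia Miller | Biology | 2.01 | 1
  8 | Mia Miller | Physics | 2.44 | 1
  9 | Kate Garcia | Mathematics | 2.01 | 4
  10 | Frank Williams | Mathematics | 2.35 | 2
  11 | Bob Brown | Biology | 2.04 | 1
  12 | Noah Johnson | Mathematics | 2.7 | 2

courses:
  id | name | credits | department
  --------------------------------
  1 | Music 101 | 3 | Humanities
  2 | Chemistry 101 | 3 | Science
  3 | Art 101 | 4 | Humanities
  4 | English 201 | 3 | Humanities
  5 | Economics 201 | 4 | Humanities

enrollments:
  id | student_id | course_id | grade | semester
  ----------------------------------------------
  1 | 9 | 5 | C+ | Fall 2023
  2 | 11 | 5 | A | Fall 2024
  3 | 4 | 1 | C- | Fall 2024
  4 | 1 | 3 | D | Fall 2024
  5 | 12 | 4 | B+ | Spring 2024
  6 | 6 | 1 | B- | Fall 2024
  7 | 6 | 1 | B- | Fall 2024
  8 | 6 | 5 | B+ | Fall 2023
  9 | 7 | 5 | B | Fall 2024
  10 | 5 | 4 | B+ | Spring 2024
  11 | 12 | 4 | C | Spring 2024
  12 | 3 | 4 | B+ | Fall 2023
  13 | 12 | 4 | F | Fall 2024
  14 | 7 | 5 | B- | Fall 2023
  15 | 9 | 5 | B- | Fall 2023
SELECT p.name FROM students p LEFT JOIN enrollments c ON c.student_id = p.id WHERE c.id IS NULL

Execution result:
name
Rose Garcia
Mia Miller
Frank Williams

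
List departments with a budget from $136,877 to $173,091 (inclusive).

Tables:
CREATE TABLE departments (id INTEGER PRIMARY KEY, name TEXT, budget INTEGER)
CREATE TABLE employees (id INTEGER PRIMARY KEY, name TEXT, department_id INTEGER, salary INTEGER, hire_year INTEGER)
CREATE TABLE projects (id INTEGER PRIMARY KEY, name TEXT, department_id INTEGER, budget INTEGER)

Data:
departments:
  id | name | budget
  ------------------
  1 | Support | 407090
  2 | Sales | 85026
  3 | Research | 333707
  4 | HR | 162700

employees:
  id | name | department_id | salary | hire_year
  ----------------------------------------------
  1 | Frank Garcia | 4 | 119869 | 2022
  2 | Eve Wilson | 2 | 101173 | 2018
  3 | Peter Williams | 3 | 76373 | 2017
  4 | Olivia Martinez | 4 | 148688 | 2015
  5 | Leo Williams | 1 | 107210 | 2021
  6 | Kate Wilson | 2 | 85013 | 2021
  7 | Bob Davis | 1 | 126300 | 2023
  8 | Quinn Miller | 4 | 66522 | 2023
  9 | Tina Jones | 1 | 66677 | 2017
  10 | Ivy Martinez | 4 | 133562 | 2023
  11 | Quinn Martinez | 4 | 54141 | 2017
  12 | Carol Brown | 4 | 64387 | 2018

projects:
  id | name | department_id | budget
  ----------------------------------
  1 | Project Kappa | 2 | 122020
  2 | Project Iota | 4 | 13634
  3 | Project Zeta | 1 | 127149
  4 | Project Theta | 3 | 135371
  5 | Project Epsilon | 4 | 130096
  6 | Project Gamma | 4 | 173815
SELECT name, budget FROM departments WHERE budget BETWEEN 136877 AND 173091

Execution result:
name | budget
HR | 162700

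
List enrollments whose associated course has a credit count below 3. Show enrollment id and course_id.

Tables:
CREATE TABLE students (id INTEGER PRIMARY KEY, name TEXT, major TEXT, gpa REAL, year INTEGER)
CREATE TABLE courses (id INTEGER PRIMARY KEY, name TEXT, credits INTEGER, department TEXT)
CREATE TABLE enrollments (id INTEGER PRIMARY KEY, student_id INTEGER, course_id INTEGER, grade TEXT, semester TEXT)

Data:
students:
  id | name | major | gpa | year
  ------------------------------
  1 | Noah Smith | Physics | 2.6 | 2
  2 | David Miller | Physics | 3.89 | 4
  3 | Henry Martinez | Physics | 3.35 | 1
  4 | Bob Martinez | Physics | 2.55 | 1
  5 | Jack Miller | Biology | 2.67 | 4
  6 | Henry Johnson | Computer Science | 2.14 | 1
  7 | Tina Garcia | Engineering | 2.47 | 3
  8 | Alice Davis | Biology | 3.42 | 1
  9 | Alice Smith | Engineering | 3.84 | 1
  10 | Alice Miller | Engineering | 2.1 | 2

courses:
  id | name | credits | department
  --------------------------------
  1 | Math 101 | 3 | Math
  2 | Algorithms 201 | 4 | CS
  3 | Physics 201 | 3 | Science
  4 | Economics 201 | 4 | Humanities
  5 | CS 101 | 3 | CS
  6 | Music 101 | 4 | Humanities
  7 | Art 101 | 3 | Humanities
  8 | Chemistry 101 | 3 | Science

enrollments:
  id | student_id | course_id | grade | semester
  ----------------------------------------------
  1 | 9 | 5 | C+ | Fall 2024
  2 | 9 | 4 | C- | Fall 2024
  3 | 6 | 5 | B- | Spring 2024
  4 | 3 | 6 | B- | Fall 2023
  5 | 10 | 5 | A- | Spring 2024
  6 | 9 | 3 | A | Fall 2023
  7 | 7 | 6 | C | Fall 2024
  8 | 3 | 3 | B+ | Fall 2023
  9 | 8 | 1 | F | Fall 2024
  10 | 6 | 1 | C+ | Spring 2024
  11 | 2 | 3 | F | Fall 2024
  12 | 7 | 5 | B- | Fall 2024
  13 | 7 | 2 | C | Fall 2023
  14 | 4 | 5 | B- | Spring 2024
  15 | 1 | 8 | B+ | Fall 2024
SELECT id, course_id FROM enrollments WHERE course_id IN (SELECT id FROM courses WHERE credits < 3)

Execution result:
(no rows)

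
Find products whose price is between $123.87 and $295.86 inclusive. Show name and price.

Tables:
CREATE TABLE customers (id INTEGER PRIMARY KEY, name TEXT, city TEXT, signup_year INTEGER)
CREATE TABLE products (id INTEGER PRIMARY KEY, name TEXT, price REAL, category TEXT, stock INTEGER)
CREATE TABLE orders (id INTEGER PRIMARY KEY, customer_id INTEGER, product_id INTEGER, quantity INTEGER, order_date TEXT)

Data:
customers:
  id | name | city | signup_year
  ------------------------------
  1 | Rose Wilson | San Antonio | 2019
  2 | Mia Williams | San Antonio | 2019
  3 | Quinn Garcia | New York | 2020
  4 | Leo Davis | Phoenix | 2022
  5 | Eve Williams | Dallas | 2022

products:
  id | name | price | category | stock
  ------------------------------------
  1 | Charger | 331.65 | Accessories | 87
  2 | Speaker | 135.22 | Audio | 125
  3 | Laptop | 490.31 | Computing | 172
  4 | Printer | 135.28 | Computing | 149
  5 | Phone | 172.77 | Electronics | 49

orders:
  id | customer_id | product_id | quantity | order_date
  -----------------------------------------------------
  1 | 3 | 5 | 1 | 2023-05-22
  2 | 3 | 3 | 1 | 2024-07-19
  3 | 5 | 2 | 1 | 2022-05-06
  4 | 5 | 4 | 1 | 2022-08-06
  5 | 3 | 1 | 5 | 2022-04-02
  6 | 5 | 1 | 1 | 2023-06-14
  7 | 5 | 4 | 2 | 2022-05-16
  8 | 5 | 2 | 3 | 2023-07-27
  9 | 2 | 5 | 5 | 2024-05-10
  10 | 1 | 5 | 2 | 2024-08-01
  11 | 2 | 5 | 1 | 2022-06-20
SELECT name, price FROM products WHERE price BETWEEN 123.87 AND 295.86

Execution result:
name | price
Speaker | 135.22
Printer | 135.28
Phone | 172.77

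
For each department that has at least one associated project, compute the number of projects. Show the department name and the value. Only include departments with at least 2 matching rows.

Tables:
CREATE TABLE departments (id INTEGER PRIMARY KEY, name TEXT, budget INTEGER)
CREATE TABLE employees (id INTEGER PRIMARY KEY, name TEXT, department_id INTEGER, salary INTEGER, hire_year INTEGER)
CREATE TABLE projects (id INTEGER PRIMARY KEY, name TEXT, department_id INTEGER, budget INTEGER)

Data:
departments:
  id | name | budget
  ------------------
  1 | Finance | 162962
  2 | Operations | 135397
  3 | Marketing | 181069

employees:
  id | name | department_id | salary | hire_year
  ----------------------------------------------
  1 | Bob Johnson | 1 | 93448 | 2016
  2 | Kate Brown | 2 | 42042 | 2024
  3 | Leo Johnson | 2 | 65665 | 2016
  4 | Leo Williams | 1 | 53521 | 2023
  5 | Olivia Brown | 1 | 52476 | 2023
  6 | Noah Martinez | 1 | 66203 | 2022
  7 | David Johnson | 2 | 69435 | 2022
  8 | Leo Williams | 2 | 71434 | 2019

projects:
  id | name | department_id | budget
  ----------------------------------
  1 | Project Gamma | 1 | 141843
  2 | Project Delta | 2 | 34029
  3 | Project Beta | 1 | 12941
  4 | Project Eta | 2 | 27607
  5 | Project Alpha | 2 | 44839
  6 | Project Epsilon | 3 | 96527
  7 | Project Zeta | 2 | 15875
SELECT p.name, COUNT(*) AS n FROM projects c JOIN departments p ON c.department_id = p.id GROUP BY p.id, p.name HAVING COUNT(*) >= 2

Execution result:
name | n
Finance | 2
Operations | 4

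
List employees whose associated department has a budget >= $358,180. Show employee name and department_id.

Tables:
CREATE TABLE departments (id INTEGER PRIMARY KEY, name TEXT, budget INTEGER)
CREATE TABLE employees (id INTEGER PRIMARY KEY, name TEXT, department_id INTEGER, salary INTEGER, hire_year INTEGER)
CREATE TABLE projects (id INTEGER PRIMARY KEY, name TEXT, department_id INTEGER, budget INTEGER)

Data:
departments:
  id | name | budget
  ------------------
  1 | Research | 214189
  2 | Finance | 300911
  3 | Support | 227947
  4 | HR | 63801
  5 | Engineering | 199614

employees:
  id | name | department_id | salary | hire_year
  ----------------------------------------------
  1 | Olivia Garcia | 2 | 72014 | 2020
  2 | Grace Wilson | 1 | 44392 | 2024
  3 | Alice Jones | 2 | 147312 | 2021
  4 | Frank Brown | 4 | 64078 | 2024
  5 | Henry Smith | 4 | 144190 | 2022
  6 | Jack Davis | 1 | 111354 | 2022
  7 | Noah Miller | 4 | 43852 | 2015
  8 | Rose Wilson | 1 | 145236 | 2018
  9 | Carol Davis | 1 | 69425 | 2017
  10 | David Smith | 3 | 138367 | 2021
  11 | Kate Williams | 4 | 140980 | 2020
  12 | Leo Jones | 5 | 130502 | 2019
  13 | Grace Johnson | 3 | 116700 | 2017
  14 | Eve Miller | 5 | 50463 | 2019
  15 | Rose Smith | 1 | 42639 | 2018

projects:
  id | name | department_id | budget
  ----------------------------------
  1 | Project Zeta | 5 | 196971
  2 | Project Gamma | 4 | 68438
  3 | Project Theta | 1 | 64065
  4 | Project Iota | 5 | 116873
SELECT name, department_id FROM employees WHERE department_id IN (SELECT id FROM departments WHERE budget >= 358180)

Execution result:
(no rows)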